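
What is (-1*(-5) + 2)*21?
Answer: 147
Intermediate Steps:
(-1*(-5) + 2)*21 = (5 + 2)*21 = 7*21 = 147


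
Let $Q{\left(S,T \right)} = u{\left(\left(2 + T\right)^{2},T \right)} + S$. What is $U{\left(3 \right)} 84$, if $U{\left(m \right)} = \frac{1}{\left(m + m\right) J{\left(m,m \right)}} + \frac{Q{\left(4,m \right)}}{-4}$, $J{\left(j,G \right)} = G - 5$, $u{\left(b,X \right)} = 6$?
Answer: $-217$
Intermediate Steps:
$Q{\left(S,T \right)} = 6 + S$
$J{\left(j,G \right)} = -5 + G$
$U{\left(m \right)} = - \frac{5}{2} + \frac{1}{2 m \left(-5 + m\right)}$ ($U{\left(m \right)} = \frac{1}{\left(m + m\right) \left(-5 + m\right)} + \frac{6 + 4}{-4} = \frac{1}{2 m \left(-5 + m\right)} + 10 \left(- \frac{1}{4}\right) = \frac{\frac{1}{2} \frac{1}{m}}{-5 + m} - \frac{5}{2} = \frac{1}{2 m \left(-5 + m\right)} - \frac{5}{2} = - \frac{5}{2} + \frac{1}{2 m \left(-5 + m\right)}$)
$U{\left(3 \right)} 84 = \frac{1 - 15 \left(-5 + 3\right)}{2 \cdot 3 \left(-5 + 3\right)} 84 = \frac{1}{2} \cdot \frac{1}{3} \frac{1}{-2} \left(1 - 15 \left(-2\right)\right) 84 = \frac{1}{2} \cdot \frac{1}{3} \left(- \frac{1}{2}\right) \left(1 + 30\right) 84 = \frac{1}{2} \cdot \frac{1}{3} \left(- \frac{1}{2}\right) 31 \cdot 84 = \left(- \frac{31}{12}\right) 84 = -217$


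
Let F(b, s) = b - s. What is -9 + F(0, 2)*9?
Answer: -27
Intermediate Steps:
-9 + F(0, 2)*9 = -9 + (0 - 1*2)*9 = -9 + (0 - 2)*9 = -9 - 2*9 = -9 - 18 = -27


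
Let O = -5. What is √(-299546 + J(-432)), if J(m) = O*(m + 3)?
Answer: I*√297401 ≈ 545.34*I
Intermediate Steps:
J(m) = -15 - 5*m (J(m) = -5*(m + 3) = -5*(3 + m) = -15 - 5*m)
√(-299546 + J(-432)) = √(-299546 + (-15 - 5*(-432))) = √(-299546 + (-15 + 2160)) = √(-299546 + 2145) = √(-297401) = I*√297401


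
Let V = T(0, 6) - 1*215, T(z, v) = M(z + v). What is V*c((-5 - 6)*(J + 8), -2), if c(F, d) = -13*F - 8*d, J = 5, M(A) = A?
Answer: -391875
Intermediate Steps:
T(z, v) = v + z (T(z, v) = z + v = v + z)
V = -209 (V = (6 + 0) - 1*215 = 6 - 215 = -209)
V*c((-5 - 6)*(J + 8), -2) = -209*(-13*(-5 - 6)*(5 + 8) - 8*(-2)) = -209*(-(-143)*13 + 16) = -209*(-13*(-143) + 16) = -209*(1859 + 16) = -209*1875 = -391875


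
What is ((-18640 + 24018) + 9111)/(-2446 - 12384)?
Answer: -14489/14830 ≈ -0.97701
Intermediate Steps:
((-18640 + 24018) + 9111)/(-2446 - 12384) = (5378 + 9111)/(-14830) = 14489*(-1/14830) = -14489/14830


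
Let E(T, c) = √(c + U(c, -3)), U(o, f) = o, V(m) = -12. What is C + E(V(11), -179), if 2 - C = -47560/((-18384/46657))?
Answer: -277371269/2298 + I*√358 ≈ -1.207e+5 + 18.921*I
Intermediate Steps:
E(T, c) = √2*√c (E(T, c) = √(c + c) = √(2*c) = √2*√c)
C = -277371269/2298 (C = 2 - (-47560)/((-18384/46657)) = 2 - (-47560)/((-18384*1/46657)) = 2 - (-47560)/(-18384/46657) = 2 - (-47560)*(-46657)/18384 = 2 - 1*277375865/2298 = 2 - 277375865/2298 = -277371269/2298 ≈ -1.2070e+5)
C + E(V(11), -179) = -277371269/2298 + √2*√(-179) = -277371269/2298 + √2*(I*√179) = -277371269/2298 + I*√358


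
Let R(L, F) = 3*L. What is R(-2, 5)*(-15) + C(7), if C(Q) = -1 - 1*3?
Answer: 86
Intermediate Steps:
C(Q) = -4 (C(Q) = -1 - 3 = -4)
R(-2, 5)*(-15) + C(7) = (3*(-2))*(-15) - 4 = -6*(-15) - 4 = 90 - 4 = 86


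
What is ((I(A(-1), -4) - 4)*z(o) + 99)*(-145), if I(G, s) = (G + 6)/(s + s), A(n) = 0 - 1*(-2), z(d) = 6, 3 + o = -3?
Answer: -10005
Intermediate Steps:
o = -6 (o = -3 - 3 = -6)
A(n) = 2 (A(n) = 0 + 2 = 2)
I(G, s) = (6 + G)/(2*s) (I(G, s) = (6 + G)/((2*s)) = (6 + G)*(1/(2*s)) = (6 + G)/(2*s))
((I(A(-1), -4) - 4)*z(o) + 99)*(-145) = (((½)*(6 + 2)/(-4) - 4)*6 + 99)*(-145) = (((½)*(-¼)*8 - 4)*6 + 99)*(-145) = ((-1 - 4)*6 + 99)*(-145) = (-5*6 + 99)*(-145) = (-30 + 99)*(-145) = 69*(-145) = -10005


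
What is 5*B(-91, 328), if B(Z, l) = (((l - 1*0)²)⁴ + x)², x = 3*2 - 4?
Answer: 89732858708979821973541817809806504755220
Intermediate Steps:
x = 2 (x = 6 - 4 = 2)
B(Z, l) = (2 + l⁸)² (B(Z, l) = (((l - 1*0)²)⁴ + 2)² = (((l + 0)²)⁴ + 2)² = ((l²)⁴ + 2)² = (l⁸ + 2)² = (2 + l⁸)²)
5*B(-91, 328) = 5*(2 + 328⁸)² = 5*(2 + 133964815312812507136)² = 5*133964815312812507138² = 5*17946571741795964394708363561961300951044 = 89732858708979821973541817809806504755220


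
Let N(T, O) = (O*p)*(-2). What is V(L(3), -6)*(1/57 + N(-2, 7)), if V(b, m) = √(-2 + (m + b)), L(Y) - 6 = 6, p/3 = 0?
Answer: 2/57 ≈ 0.035088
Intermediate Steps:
p = 0 (p = 3*0 = 0)
N(T, O) = 0 (N(T, O) = (O*0)*(-2) = 0*(-2) = 0)
L(Y) = 12 (L(Y) = 6 + 6 = 12)
V(b, m) = √(-2 + b + m) (V(b, m) = √(-2 + (b + m)) = √(-2 + b + m))
V(L(3), -6)*(1/57 + N(-2, 7)) = √(-2 + 12 - 6)*(1/57 + 0) = √4*(1/57 + 0) = 2*(1/57) = 2/57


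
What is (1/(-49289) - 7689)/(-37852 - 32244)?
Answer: 189491561/1727480872 ≈ 0.10969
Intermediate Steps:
(1/(-49289) - 7689)/(-37852 - 32244) = (-1/49289 - 7689)/(-70096) = -378983122/49289*(-1/70096) = 189491561/1727480872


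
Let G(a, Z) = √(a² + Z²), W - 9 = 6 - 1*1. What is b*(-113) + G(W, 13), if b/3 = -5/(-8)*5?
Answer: -8475/8 + √365 ≈ -1040.3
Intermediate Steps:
W = 14 (W = 9 + (6 - 1*1) = 9 + (6 - 1) = 9 + 5 = 14)
b = 75/8 (b = 3*(-5/(-8)*5) = 3*(-5*(-⅛)*5) = 3*((5/8)*5) = 3*(25/8) = 75/8 ≈ 9.3750)
G(a, Z) = √(Z² + a²)
b*(-113) + G(W, 13) = (75/8)*(-113) + √(13² + 14²) = -8475/8 + √(169 + 196) = -8475/8 + √365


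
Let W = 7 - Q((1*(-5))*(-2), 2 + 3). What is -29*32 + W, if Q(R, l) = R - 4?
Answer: -927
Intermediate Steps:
Q(R, l) = -4 + R
W = 1 (W = 7 - (-4 + (1*(-5))*(-2)) = 7 - (-4 - 5*(-2)) = 7 - (-4 + 10) = 7 - 1*6 = 7 - 6 = 1)
-29*32 + W = -29*32 + 1 = -928 + 1 = -927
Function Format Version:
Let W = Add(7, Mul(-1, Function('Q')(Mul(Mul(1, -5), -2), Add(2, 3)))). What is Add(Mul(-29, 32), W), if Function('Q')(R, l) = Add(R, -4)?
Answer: -927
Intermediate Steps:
Function('Q')(R, l) = Add(-4, R)
W = 1 (W = Add(7, Mul(-1, Add(-4, Mul(Mul(1, -5), -2)))) = Add(7, Mul(-1, Add(-4, Mul(-5, -2)))) = Add(7, Mul(-1, Add(-4, 10))) = Add(7, Mul(-1, 6)) = Add(7, -6) = 1)
Add(Mul(-29, 32), W) = Add(Mul(-29, 32), 1) = Add(-928, 1) = -927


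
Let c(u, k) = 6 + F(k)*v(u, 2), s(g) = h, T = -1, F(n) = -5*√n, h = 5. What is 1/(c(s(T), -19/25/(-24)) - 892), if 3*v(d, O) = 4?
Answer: -11961/10597427 + 3*√114/21194854 ≈ -0.0011272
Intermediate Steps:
v(d, O) = 4/3 (v(d, O) = (⅓)*4 = 4/3)
s(g) = 5
c(u, k) = 6 - 20*√k/3 (c(u, k) = 6 - 5*√k*(4/3) = 6 - 20*√k/3)
1/(c(s(T), -19/25/(-24)) - 892) = 1/((6 - 20*√(19/600)/3) - 892) = 1/((6 - 20*√114/60/3) - 892) = 1/((6 - √114/9) - 892) = 1/(-886 - √114/9)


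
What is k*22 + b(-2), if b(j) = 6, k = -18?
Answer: -390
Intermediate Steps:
k*22 + b(-2) = -18*22 + 6 = -396 + 6 = -390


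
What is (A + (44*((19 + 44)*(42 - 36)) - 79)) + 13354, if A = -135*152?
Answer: 9387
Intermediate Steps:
A = -20520
(A + (44*((19 + 44)*(42 - 36)) - 79)) + 13354 = (-20520 + (44*((19 + 44)*(42 - 36)) - 79)) + 13354 = (-20520 + (44*(63*6) - 79)) + 13354 = (-20520 + (44*378 - 79)) + 13354 = (-20520 + (16632 - 79)) + 13354 = (-20520 + 16553) + 13354 = -3967 + 13354 = 9387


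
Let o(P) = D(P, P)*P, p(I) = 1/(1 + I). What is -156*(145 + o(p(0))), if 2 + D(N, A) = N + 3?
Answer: -22932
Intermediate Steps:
D(N, A) = 1 + N (D(N, A) = -2 + (N + 3) = -2 + (3 + N) = 1 + N)
o(P) = P*(1 + P) (o(P) = (1 + P)*P = P*(1 + P))
-156*(145 + o(p(0))) = -156*(145 + (1 + 1/(1 + 0))/(1 + 0)) = -156*(145 + (1 + 1/1)/1) = -156*(145 + 1*(1 + 1)) = -156*(145 + 1*2) = -156*(145 + 2) = -156*147 = -22932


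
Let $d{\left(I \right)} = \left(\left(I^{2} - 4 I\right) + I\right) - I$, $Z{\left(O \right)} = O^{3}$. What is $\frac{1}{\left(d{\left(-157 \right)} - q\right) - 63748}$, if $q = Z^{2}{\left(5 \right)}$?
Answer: $- \frac{1}{54096} \approx -1.8486 \cdot 10^{-5}$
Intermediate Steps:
$q = 15625$ ($q = \left(5^{3}\right)^{2} = 125^{2} = 15625$)
$d{\left(I \right)} = I^{2} - 4 I$ ($d{\left(I \right)} = \left(I^{2} - 3 I\right) - I = I^{2} - 4 I$)
$\frac{1}{\left(d{\left(-157 \right)} - q\right) - 63748} = \frac{1}{\left(- 157 \left(-4 - 157\right) - 15625\right) - 63748} = \frac{1}{\left(\left(-157\right) \left(-161\right) - 15625\right) - 63748} = \frac{1}{\left(25277 - 15625\right) - 63748} = \frac{1}{9652 - 63748} = \frac{1}{-54096} = - \frac{1}{54096}$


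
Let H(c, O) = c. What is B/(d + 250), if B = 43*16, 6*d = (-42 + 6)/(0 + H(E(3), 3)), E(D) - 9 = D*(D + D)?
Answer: 774/281 ≈ 2.7544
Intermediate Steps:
E(D) = 9 + 2*D² (E(D) = 9 + D*(D + D) = 9 + D*(2*D) = 9 + 2*D²)
d = -2/9 (d = ((-42 + 6)/(0 + (9 + 2*3²)))/6 = (-36/(0 + (9 + 2*9)))/6 = (-36/(0 + (9 + 18)))/6 = (-36/(0 + 27))/6 = (-36/27)/6 = (-36*1/27)/6 = (⅙)*(-4/3) = -2/9 ≈ -0.22222)
B = 688
B/(d + 250) = 688/(-2/9 + 250) = 688/(2248/9) = 688*(9/2248) = 774/281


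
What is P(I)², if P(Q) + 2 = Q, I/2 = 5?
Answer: 64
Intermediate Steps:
I = 10 (I = 2*5 = 10)
P(Q) = -2 + Q
P(I)² = (-2 + 10)² = 8² = 64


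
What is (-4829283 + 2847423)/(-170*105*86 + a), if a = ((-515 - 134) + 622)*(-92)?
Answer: 165155/127718 ≈ 1.2931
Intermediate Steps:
a = 2484 (a = (-649 + 622)*(-92) = -27*(-92) = 2484)
(-4829283 + 2847423)/(-170*105*86 + a) = (-4829283 + 2847423)/(-170*105*86 + 2484) = -1981860/(-17850*86 + 2484) = -1981860/(-1535100 + 2484) = -1981860/(-1532616) = -1981860*(-1/1532616) = 165155/127718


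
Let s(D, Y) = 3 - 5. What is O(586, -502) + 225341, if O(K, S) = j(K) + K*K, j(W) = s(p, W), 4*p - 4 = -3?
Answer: 568735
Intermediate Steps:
p = ¼ (p = 1 + (¼)*(-3) = 1 - ¾ = ¼ ≈ 0.25000)
s(D, Y) = -2
j(W) = -2
O(K, S) = -2 + K² (O(K, S) = -2 + K*K = -2 + K²)
O(586, -502) + 225341 = (-2 + 586²) + 225341 = (-2 + 343396) + 225341 = 343394 + 225341 = 568735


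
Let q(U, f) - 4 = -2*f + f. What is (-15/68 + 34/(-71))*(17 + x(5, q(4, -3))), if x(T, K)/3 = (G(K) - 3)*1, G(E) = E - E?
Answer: -6754/1207 ≈ -5.5957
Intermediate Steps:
G(E) = 0
q(U, f) = 4 - f (q(U, f) = 4 + (-2*f + f) = 4 - f)
x(T, K) = -9 (x(T, K) = 3*((0 - 3)*1) = 3*(-3*1) = 3*(-3) = -9)
(-15/68 + 34/(-71))*(17 + x(5, q(4, -3))) = (-15/68 + 34/(-71))*(17 - 9) = (-15*1/68 + 34*(-1/71))*8 = (-15/68 - 34/71)*8 = -3377/4828*8 = -6754/1207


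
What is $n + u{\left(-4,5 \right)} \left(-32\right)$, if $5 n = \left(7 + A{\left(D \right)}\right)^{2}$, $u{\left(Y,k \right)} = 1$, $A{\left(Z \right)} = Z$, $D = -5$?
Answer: $- \frac{156}{5} \approx -31.2$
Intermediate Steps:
$n = \frac{4}{5}$ ($n = \frac{\left(7 - 5\right)^{2}}{5} = \frac{2^{2}}{5} = \frac{1}{5} \cdot 4 = \frac{4}{5} \approx 0.8$)
$n + u{\left(-4,5 \right)} \left(-32\right) = \frac{4}{5} + 1 \left(-32\right) = \frac{4}{5} - 32 = - \frac{156}{5}$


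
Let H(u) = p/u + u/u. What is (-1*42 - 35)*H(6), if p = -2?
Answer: -154/3 ≈ -51.333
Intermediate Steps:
H(u) = 1 - 2/u (H(u) = -2/u + u/u = -2/u + 1 = 1 - 2/u)
(-1*42 - 35)*H(6) = (-1*42 - 35)*((-2 + 6)/6) = (-42 - 35)*((1/6)*4) = -77*2/3 = -154/3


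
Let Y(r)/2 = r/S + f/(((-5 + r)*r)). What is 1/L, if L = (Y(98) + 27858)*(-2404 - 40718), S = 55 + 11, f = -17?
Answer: -16709/20074536377734 ≈ -8.3235e-10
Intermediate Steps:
S = 66
Y(r) = r/33 - 34/(r*(-5 + r)) (Y(r) = 2*(r/66 - 17*1/(r*(-5 + r))) = 2*(r*(1/66) - 17*1/(r*(-5 + r))) = 2*(r/66 - 17/(r*(-5 + r))) = r/33 - 34/(r*(-5 + r)))
L = -20074536377734/16709 (L = ((1/33)*(-1122 + 98³ - 5*98²)/(98*(-5 + 98)) + 27858)*(-2404 - 40718) = ((1/33)*(1/98)*(-1122 + 941192 - 5*9604)/93 + 27858)*(-43122) = ((1/33)*(1/98)*(1/93)*(-1122 + 941192 - 48020) + 27858)*(-43122) = ((1/33)*(1/98)*(1/93)*892050 + 27858)*(-43122) = (148675/50127 + 27858)*(-43122) = (1396586641/50127)*(-43122) = -20074536377734/16709 ≈ -1.2014e+9)
1/L = 1/(-20074536377734/16709) = -16709/20074536377734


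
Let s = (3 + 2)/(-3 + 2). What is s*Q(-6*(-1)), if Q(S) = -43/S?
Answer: 215/6 ≈ 35.833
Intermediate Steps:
s = -5 (s = 5/(-1) = 5*(-1) = -5)
s*Q(-6*(-1)) = -(-215)/((-6*(-1))) = -(-215)/6 = -5*(-43/6) = 215/6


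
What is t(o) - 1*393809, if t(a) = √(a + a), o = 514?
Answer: -393809 + 2*√257 ≈ -3.9378e+5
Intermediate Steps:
t(a) = √2*√a (t(a) = √(2*a) = √2*√a)
t(o) - 1*393809 = √2*√514 - 1*393809 = 2*√257 - 393809 = -393809 + 2*√257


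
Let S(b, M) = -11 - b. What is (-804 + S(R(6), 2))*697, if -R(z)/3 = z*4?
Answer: -517871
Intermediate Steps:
R(z) = -12*z (R(z) = -3*z*4 = -12*z)
(-804 + S(R(6), 2))*697 = (-804 + (-11 - (-12)*6))*697 = (-804 + (-11 - 1*(-72)))*697 = (-804 + (-11 + 72))*697 = (-804 + 61)*697 = -743*697 = -517871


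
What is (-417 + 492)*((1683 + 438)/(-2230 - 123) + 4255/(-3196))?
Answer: -1259304825/7520188 ≈ -167.46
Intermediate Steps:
(-417 + 492)*((1683 + 438)/(-2230 - 123) + 4255/(-3196)) = 75*(2121/(-2353) + 4255*(-1/3196)) = 75*(2121*(-1/2353) - 4255/3196) = 75*(-2121/2353 - 4255/3196) = 75*(-16790731/7520188) = -1259304825/7520188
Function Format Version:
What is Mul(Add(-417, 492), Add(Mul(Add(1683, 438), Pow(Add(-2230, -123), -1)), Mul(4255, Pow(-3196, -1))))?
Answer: Rational(-1259304825, 7520188) ≈ -167.46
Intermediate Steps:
Mul(Add(-417, 492), Add(Mul(Add(1683, 438), Pow(Add(-2230, -123), -1)), Mul(4255, Pow(-3196, -1)))) = Mul(75, Add(Mul(2121, Pow(-2353, -1)), Mul(4255, Rational(-1, 3196)))) = Mul(75, Add(Mul(2121, Rational(-1, 2353)), Rational(-4255, 3196))) = Mul(75, Add(Rational(-2121, 2353), Rational(-4255, 3196))) = Mul(75, Rational(-16790731, 7520188)) = Rational(-1259304825, 7520188)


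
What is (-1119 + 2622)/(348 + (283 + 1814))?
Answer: 501/815 ≈ 0.61472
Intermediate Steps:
(-1119 + 2622)/(348 + (283 + 1814)) = 1503/(348 + 2097) = 1503/2445 = 1503*(1/2445) = 501/815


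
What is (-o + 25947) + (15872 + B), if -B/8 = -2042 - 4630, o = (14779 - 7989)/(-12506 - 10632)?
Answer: 1101314350/11569 ≈ 95195.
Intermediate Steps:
o = -3395/11569 (o = 6790/(-23138) = 6790*(-1/23138) = -3395/11569 ≈ -0.29346)
B = 53376 (B = -8*(-2042 - 4630) = -8*(-6672) = 53376)
(-o + 25947) + (15872 + B) = (-1*(-3395/11569) + 25947) + (15872 + 53376) = (3395/11569 + 25947) + 69248 = 300184238/11569 + 69248 = 1101314350/11569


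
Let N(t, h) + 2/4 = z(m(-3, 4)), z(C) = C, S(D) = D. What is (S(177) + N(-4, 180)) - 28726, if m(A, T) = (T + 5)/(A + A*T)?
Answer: -285501/10 ≈ -28550.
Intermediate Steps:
m(A, T) = (5 + T)/(A + A*T)
N(t, h) = -11/10 (N(t, h) = -1/2 + (5 + 4)/((-3)*(1 + 4)) = -1/2 - 1/3*9/5 = -1/2 - 1/3*1/5*9 = -1/2 - 3/5 = -11/10)
(S(177) + N(-4, 180)) - 28726 = (177 - 11/10) - 28726 = 1759/10 - 28726 = -285501/10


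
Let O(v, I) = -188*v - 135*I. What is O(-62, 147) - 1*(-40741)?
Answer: 32552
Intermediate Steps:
O(-62, 147) - 1*(-40741) = (-188*(-62) - 135*147) - 1*(-40741) = (11656 - 19845) + 40741 = -8189 + 40741 = 32552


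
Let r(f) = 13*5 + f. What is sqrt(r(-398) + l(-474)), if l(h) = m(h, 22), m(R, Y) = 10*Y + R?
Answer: I*sqrt(587) ≈ 24.228*I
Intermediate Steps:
m(R, Y) = R + 10*Y
r(f) = 65 + f
l(h) = 220 + h (l(h) = h + 10*22 = h + 220 = 220 + h)
sqrt(r(-398) + l(-474)) = sqrt((65 - 398) + (220 - 474)) = sqrt(-333 - 254) = sqrt(-587) = I*sqrt(587)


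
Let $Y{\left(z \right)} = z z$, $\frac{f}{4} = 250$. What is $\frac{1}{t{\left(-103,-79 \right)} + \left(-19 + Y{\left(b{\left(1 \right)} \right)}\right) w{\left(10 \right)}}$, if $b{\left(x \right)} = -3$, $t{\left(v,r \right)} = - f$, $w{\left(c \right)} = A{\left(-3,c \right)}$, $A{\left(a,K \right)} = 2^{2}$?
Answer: $- \frac{1}{1040} \approx -0.00096154$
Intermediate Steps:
$f = 1000$ ($f = 4 \cdot 250 = 1000$)
$A{\left(a,K \right)} = 4$
$w{\left(c \right)} = 4$
$t{\left(v,r \right)} = -1000$ ($t{\left(v,r \right)} = \left(-1\right) 1000 = -1000$)
$Y{\left(z \right)} = z^{2}$
$\frac{1}{t{\left(-103,-79 \right)} + \left(-19 + Y{\left(b{\left(1 \right)} \right)}\right) w{\left(10 \right)}} = \frac{1}{-1000 + \left(-19 + \left(-3\right)^{2}\right) 4} = \frac{1}{-1000 + \left(-19 + 9\right) 4} = \frac{1}{-1000 - 40} = \frac{1}{-1040} = - \frac{1}{1040}$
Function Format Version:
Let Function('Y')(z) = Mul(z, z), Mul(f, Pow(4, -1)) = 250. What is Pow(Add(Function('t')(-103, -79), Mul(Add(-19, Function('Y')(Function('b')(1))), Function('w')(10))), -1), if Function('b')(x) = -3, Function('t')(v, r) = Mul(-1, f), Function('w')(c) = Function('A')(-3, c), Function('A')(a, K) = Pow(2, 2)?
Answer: Rational(-1, 1040) ≈ -0.00096154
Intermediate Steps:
f = 1000 (f = Mul(4, 250) = 1000)
Function('A')(a, K) = 4
Function('w')(c) = 4
Function('t')(v, r) = -1000 (Function('t')(v, r) = Mul(-1, 1000) = -1000)
Function('Y')(z) = Pow(z, 2)
Pow(Add(Function('t')(-103, -79), Mul(Add(-19, Function('Y')(Function('b')(1))), Function('w')(10))), -1) = Pow(Add(-1000, Mul(Add(-19, Pow(-3, 2)), 4)), -1) = Pow(Add(-1000, Mul(Add(-19, 9), 4)), -1) = Pow(Add(-1000, Mul(-10, 4)), -1) = Pow(Add(-1000, -40), -1) = Pow(-1040, -1) = Rational(-1, 1040)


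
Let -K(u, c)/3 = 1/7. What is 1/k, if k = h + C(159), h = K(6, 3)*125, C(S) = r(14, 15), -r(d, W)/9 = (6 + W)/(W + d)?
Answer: -203/12198 ≈ -0.016642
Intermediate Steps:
r(d, W) = -9*(6 + W)/(W + d)
K(u, c) = -3/7
C(S) = -189/29 (C(S) = 9*(-6 - 1*15)/(15 + 14) = 9*(-6 - 15)/29 = 9*(1/29)*(-21) = -189/29)
h = -375/7 (h = -3/7*125 = -375/7 ≈ -53.571)
k = -12198/203 (k = -375/7 - 189/29 = -12198/203 ≈ -60.089)
1/k = 1/(-12198/203) = -203/12198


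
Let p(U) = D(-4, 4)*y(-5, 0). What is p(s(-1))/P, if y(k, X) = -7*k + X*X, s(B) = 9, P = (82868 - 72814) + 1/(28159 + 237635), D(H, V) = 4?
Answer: 37211160/2672292877 ≈ 0.013925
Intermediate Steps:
P = 2672292877/265794 (P = 10054 + 1/265794 = 2672292877/265794 ≈ 10054.)
y(k, X) = X**2 - 7*k (y(k, X) = -7*k + X**2 = X**2 - 7*k)
p(U) = 140 (p(U) = 4*(0**2 - 7*(-5)) = 4*(0 + 35) = 4*35 = 140)
p(s(-1))/P = 140/(2672292877/265794) = 140*(265794/2672292877) = 37211160/2672292877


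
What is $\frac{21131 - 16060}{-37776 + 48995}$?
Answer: $\frac{5071}{11219} \approx 0.452$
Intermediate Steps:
$\frac{21131 - 16060}{-37776 + 48995} = \frac{5071}{11219}$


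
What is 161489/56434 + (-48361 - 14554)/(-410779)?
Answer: 69886835041/23181902086 ≈ 3.0147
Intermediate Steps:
161489/56434 + (-48361 - 14554)/(-410779) = 161489*(1/56434) - 62915*(-1/410779) = 161489/56434 + 62915/410779 = 69886835041/23181902086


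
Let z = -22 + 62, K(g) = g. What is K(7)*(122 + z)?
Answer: 1134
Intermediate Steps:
z = 40
K(7)*(122 + z) = 7*(122 + 40) = 7*162 = 1134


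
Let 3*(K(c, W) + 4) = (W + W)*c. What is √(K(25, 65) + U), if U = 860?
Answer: √17454/3 ≈ 44.038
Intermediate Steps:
K(c, W) = -4 + 2*W*c/3 (K(c, W) = -4 + ((W + W)*c)/3 = -4 + ((2*W)*c)/3 = -4 + (2*W*c)/3 = -4 + 2*W*c/3)
√(K(25, 65) + U) = √((-4 + (⅔)*65*25) + 860) = √((-4 + 3250/3) + 860) = √(3238/3 + 860) = √(5818/3) = √17454/3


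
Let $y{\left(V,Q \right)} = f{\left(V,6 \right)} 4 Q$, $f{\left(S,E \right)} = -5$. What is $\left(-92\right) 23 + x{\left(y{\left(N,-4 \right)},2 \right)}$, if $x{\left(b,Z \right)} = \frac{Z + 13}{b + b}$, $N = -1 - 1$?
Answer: $- \frac{67709}{32} \approx -2115.9$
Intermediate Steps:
$N = -2$ ($N = -1 - 1 = -2$)
$y{\left(V,Q \right)} = - 20 Q$ ($y{\left(V,Q \right)} = \left(-5\right) 4 Q = - 20 Q$)
$x{\left(b,Z \right)} = \frac{13 + Z}{2 b}$
$\left(-92\right) 23 + x{\left(y{\left(N,-4 \right)},2 \right)} = \left(-92\right) 23 + \frac{13 + 2}{2 \left(\left(-20\right) \left(-4\right)\right)} = -2116 + \frac{1}{2} \cdot \frac{1}{80} \cdot 15 = -2116 + \frac{3}{32} = - \frac{67709}{32}$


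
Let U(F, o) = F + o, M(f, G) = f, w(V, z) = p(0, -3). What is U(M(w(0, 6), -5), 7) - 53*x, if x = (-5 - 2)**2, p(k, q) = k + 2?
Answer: -2588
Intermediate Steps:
p(k, q) = 2 + k
w(V, z) = 2 (w(V, z) = 2 + 0 = 2)
x = 49 (x = (-7)**2 = 49)
U(M(w(0, 6), -5), 7) - 53*x = (2 + 7) - 53*49 = 9 - 2597 = -2588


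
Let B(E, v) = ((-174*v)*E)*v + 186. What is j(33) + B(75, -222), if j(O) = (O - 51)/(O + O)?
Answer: -7074716157/11 ≈ -6.4316e+8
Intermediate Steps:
B(E, v) = 186 - 174*E*v**2 (B(E, v) = (-174*E*v)*v + 186 = -174*E*v**2 + 186 = 186 - 174*E*v**2)
j(O) = (-51 + O)/(2*O) (j(O) = (-51 + O)/((2*O)) = (-51 + O)*(1/(2*O)) = (-51 + O)/(2*O))
j(33) + B(75, -222) = (1/2)*(-51 + 33)/33 + (186 - 174*75*(-222)**2) = (1/2)*(1/33)*(-18) + (186 - 174*75*49284) = -3/11 + (186 - 643156200) = -3/11 - 643156014 = -7074716157/11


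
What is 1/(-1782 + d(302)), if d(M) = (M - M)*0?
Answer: -1/1782 ≈ -0.00056117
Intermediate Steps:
d(M) = 0 (d(M) = 0*0 = 0)
1/(-1782 + d(302)) = 1/(-1782 + 0) = 1/(-1782) = -1/1782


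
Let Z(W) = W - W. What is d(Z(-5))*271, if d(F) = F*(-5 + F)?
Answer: 0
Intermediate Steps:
Z(W) = 0
d(Z(-5))*271 = (0*(-5 + 0))*271 = (0*(-5))*271 = 0*271 = 0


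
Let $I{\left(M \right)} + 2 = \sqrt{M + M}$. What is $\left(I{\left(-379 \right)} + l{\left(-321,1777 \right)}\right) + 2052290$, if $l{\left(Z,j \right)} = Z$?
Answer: $2051967 + i \sqrt{758} \approx 2.052 \cdot 10^{6} + 27.532 i$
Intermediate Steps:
$I{\left(M \right)} = -2 + \sqrt{2} \sqrt{M}$ ($I{\left(M \right)} = -2 + \sqrt{M + M} = -2 + \sqrt{2 M} = -2 + \sqrt{2} \sqrt{M}$)
$\left(I{\left(-379 \right)} + l{\left(-321,1777 \right)}\right) + 2052290 = \left(\left(-2 + \sqrt{2} \sqrt{-379}\right) - 321\right) + 2052290 = \left(\left(-2 + \sqrt{2} i \sqrt{379}\right) - 321\right) + 2052290 = \left(\left(-2 + i \sqrt{758}\right) - 321\right) + 2052290 = \left(-323 + i \sqrt{758}\right) + 2052290 = 2051967 + i \sqrt{758}$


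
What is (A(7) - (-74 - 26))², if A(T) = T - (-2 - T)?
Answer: 13456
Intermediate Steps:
A(T) = 2 + 2*T (A(T) = T + (2 + T) = 2 + 2*T)
(A(7) - (-74 - 26))² = ((2 + 2*7) - (-74 - 26))² = ((2 + 14) - 1*(-100))² = (16 + 100)² = 116² = 13456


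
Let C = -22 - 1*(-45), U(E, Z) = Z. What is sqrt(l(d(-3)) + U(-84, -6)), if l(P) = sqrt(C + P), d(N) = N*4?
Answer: sqrt(-6 + sqrt(11)) ≈ 1.6381*I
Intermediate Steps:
d(N) = 4*N
C = 23 (C = -22 + 45 = 23)
l(P) = sqrt(23 + P)
sqrt(l(d(-3)) + U(-84, -6)) = sqrt(sqrt(23 + 4*(-3)) - 6) = sqrt(sqrt(23 - 12) - 6) = sqrt(sqrt(11) - 6) = sqrt(-6 + sqrt(11))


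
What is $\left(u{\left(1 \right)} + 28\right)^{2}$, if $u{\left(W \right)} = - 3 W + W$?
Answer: $676$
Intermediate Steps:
$u{\left(W \right)} = - 2 W$
$\left(u{\left(1 \right)} + 28\right)^{2} = \left(\left(-2\right) 1 + 28\right)^{2} = \left(-2 + 28\right)^{2} = 26^{2} = 676$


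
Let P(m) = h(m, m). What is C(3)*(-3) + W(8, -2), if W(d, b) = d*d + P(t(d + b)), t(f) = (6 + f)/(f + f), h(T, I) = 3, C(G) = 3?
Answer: 58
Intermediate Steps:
t(f) = (6 + f)/(2*f) (t(f) = (6 + f)/((2*f)) = (6 + f)*(1/(2*f)) = (6 + f)/(2*f))
P(m) = 3
W(d, b) = 3 + d² (W(d, b) = d*d + 3 = d² + 3 = 3 + d²)
C(3)*(-3) + W(8, -2) = 3*(-3) + (3 + 8²) = -9 + (3 + 64) = -9 + 67 = 58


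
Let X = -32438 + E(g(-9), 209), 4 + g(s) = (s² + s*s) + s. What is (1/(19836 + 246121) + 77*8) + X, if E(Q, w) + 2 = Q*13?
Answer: -7948656858/265957 ≈ -29887.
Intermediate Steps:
g(s) = -4 + s + 2*s² (g(s) = -4 + ((s² + s*s) + s) = -4 + ((s² + s²) + s) = -4 + (2*s² + s) = -4 + (s + 2*s²) = -4 + s + 2*s²)
E(Q, w) = -2 + 13*Q (E(Q, w) = -2 + Q*13 = -2 + 13*Q)
X = -30503 (X = -32438 + (-2 + 13*(-4 - 9 + 2*(-9)²)) = -32438 + (-2 + 13*(-4 - 9 + 2*81)) = -32438 + (-2 + 13*(-4 - 9 + 162)) = -32438 + (-2 + 13*149) = -32438 + (-2 + 1937) = -32438 + 1935 = -30503)
(1/(19836 + 246121) + 77*8) + X = (1/(19836 + 246121) + 77*8) - 30503 = (1/265957 + 616) - 30503 = 163829513/265957 - 30503 = -7948656858/265957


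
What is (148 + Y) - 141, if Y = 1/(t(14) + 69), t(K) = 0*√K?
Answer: 484/69 ≈ 7.0145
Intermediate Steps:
t(K) = 0
Y = 1/69 (Y = 1/(0 + 69) = 1/69 ≈ 0.014493)
(148 + Y) - 141 = (148 + 1/69) - 141 = 10213/69 - 141 = 484/69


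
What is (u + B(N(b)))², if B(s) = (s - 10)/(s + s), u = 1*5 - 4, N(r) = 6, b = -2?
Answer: 4/9 ≈ 0.44444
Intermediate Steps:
u = 1 (u = 5 - 4 = 1)
B(s) = (-10 + s)/(2*s) (B(s) = (-10 + s)/((2*s)) = (-10 + s)*(1/(2*s)) = (-10 + s)/(2*s))
(u + B(N(b)))² = (1 + (½)*(-10 + 6)/6)² = (1 + (½)*(⅙)*(-4))² = (1 - ⅓)² = (⅔)² = 4/9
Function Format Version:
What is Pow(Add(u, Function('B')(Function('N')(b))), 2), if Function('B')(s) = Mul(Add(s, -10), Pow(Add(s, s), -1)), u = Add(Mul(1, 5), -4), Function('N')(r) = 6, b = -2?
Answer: Rational(4, 9) ≈ 0.44444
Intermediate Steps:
u = 1 (u = Add(5, -4) = 1)
Function('B')(s) = Mul(Rational(1, 2), Pow(s, -1), Add(-10, s)) (Function('B')(s) = Mul(Add(-10, s), Pow(Mul(2, s), -1)) = Mul(Add(-10, s), Mul(Rational(1, 2), Pow(s, -1))) = Mul(Rational(1, 2), Pow(s, -1), Add(-10, s)))
Pow(Add(u, Function('B')(Function('N')(b))), 2) = Pow(Add(1, Mul(Rational(1, 2), Pow(6, -1), Add(-10, 6))), 2) = Pow(Add(1, Mul(Rational(1, 2), Rational(1, 6), -4)), 2) = Pow(Add(1, Rational(-1, 3)), 2) = Pow(Rational(2, 3), 2) = Rational(4, 9)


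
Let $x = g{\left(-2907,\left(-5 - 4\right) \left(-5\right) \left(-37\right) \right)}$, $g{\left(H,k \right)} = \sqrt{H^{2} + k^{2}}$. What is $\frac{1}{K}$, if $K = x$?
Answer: $\frac{\sqrt{26}}{17082} \approx 0.0002985$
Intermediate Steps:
$x = 657 \sqrt{26}$ ($x = \sqrt{\left(-2907\right)^{2} + \left(\left(-5 - 4\right) \left(-5\right) \left(-37\right)\right)^{2}} = \sqrt{8450649 + \left(\left(-9\right) \left(-5\right) \left(-37\right)\right)^{2}} = \sqrt{8450649 + \left(45 \left(-37\right)\right)^{2}} = \sqrt{8450649 + \left(-1665\right)^{2}} = \sqrt{8450649 + 2772225} = \sqrt{11222874} = 657 \sqrt{26} \approx 3350.1$)
$K = 657 \sqrt{26} \approx 3350.1$
$\frac{1}{K} = \frac{1}{657 \sqrt{26}} = \frac{\sqrt{26}}{17082}$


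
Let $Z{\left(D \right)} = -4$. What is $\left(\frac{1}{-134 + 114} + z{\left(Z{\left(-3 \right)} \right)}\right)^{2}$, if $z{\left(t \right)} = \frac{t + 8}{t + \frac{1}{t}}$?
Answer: $\frac{113569}{115600} \approx 0.98243$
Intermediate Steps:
$z{\left(t \right)} = \frac{8 + t}{t + \frac{1}{t}}$
$\left(\frac{1}{-134 + 114} + z{\left(Z{\left(-3 \right)} \right)}\right)^{2} = \left(\frac{1}{-134 + 114} - \frac{4 \left(8 - 4\right)}{1 + \left(-4\right)^{2}}\right)^{2} = \left(\frac{1}{-20} - 4 \frac{1}{1 + 16} \cdot 4\right)^{2} = \left(- \frac{1}{20} - 4 \cdot \frac{1}{17} \cdot 4\right)^{2} = \left(- \frac{1}{20} - \frac{4}{17} \cdot 4\right)^{2} = \left(- \frac{1}{20} - \frac{16}{17}\right)^{2} = \left(- \frac{337}{340}\right)^{2} = \frac{113569}{115600}$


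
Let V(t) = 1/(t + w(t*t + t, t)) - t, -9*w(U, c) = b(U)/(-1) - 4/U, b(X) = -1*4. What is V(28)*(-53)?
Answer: 74615149/50345 ≈ 1482.1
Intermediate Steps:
b(X) = -4
w(U, c) = -4/9 + 4/(9*U) (w(U, c) = -(-4/(-1) - 4/U)/9 = -(-4*(-1) - 4/U)/9 = -(4 - 4/U)/9 = -4/9 + 4/(9*U))
V(t) = 1/(t + 4*(1 - t - t²)/(9*(t + t²))) - t (V(t) = 1/(t + 4*(1 - (t*t + t))/(9*(t*t + t))) - t = 1/(t + 4*(1 - (t² + t))/(9*(t² + t))) - t = 1/(t + 4*(1 - (t + t²))/(9*(t + t²))) - t = 1/(t + 4*(1 + (-t - t²))/(9*(t + t²))) - t = 1/(t + 4*(1 - t - t²)/(9*(t + t²))) - t)
V(28)*(-53) = (28*(5 - 9*28³ - 5*28² + 13*28)/(4 - 4*28 + 5*28² + 9*28³))*(-53) = (28*(5 - 9*21952 - 5*784 + 364)/(4 - 112 + 5*784 + 9*21952))*(-53) = (28*(5 - 197568 - 3920 + 364)/(4 - 112 + 3920 + 197568))*(-53) = (28*(-201119)/201380)*(-53) = (28*(1/201380)*(-201119))*(-53) = -1407833/50345*(-53) = 74615149/50345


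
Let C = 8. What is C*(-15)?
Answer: -120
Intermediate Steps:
C*(-15) = 8*(-15) = -120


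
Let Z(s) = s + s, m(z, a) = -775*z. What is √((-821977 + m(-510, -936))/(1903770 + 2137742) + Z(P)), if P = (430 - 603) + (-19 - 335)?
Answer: 15*I*√19130633453030/2020756 ≈ 32.467*I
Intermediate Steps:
P = -527 (P = -173 - 354 = -527)
Z(s) = 2*s
√((-821977 + m(-510, -936))/(1903770 + 2137742) + Z(P)) = √((-821977 - 775*(-510))/(1903770 + 2137742) + 2*(-527)) = √((-821977 + 395250)/4041512 - 1054) = √(-426727*1/4041512 - 1054) = √(-426727/4041512 - 1054) = √(-4260180375/4041512) = 15*I*√19130633453030/2020756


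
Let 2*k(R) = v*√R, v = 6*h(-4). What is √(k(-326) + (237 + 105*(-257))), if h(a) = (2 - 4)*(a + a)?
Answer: 2*√(-6687 + 12*I*√326) ≈ 2.6492 + 163.57*I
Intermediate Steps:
h(a) = -4*a
v = 96 (v = 6*(-4*(-4)) = 6*16 = 96)
k(R) = 48*√R (k(R) = (96*√R)/2 = 48*√R)
√(k(-326) + (237 + 105*(-257))) = √(48*√(-326) + (237 + 105*(-257))) = √(48*(I*√326) + (237 - 26985)) = √(48*I*√326 - 26748) = √(-26748 + 48*I*√326)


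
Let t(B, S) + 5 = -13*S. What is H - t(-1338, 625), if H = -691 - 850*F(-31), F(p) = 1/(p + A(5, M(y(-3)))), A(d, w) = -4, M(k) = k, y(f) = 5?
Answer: 52243/7 ≈ 7463.3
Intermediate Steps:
t(B, S) = -5 - 13*S
F(p) = 1/(-4 + p) (F(p) = 1/(p - 4) = 1/(-4 + p))
H = -4667/7 (H = -691 - 850/(-4 - 31) = -691 - 850/(-35) = -691 - 850*(-1/35) = -691 + 170/7 = -4667/7 ≈ -666.71)
H - t(-1338, 625) = -4667/7 - (-5 - 13*625) = -4667/7 - (-5 - 8125) = -4667/7 - 1*(-8130) = -4667/7 + 8130 = 52243/7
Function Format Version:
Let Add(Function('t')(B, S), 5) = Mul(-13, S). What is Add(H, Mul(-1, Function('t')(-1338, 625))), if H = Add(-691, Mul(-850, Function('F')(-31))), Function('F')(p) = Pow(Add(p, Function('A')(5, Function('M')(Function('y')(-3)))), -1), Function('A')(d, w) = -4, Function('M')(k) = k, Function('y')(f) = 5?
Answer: Rational(52243, 7) ≈ 7463.3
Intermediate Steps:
Function('t')(B, S) = Add(-5, Mul(-13, S))
Function('F')(p) = Pow(Add(-4, p), -1) (Function('F')(p) = Pow(Add(p, -4), -1) = Pow(Add(-4, p), -1))
H = Rational(-4667, 7) (H = Add(-691, Mul(-850, Pow(Add(-4, -31), -1))) = Add(-691, Mul(-850, Pow(-35, -1))) = Add(-691, Mul(-850, Rational(-1, 35))) = Add(-691, Rational(170, 7)) = Rational(-4667, 7) ≈ -666.71)
Add(H, Mul(-1, Function('t')(-1338, 625))) = Add(Rational(-4667, 7), Mul(-1, Add(-5, Mul(-13, 625)))) = Add(Rational(-4667, 7), Mul(-1, Add(-5, -8125))) = Add(Rational(-4667, 7), Mul(-1, -8130)) = Add(Rational(-4667, 7), 8130) = Rational(52243, 7)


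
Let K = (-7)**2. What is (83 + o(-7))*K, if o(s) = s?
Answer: 3724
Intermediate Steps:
K = 49
(83 + o(-7))*K = (83 - 7)*49 = 76*49 = 3724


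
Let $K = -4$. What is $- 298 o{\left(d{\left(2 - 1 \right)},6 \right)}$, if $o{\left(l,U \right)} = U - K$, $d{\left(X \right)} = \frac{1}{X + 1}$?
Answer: $-2980$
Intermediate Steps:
$d{\left(X \right)} = \frac{1}{1 + X}$
$o{\left(l,U \right)} = 4 + U$ ($o{\left(l,U \right)} = U - -4 = U + 4 = 4 + U$)
$- 298 o{\left(d{\left(2 - 1 \right)},6 \right)} = - 298 \left(4 + 6\right) = \left(-298\right) 10 = -2980$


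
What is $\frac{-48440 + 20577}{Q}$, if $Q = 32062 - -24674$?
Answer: $- \frac{27863}{56736} \approx -0.4911$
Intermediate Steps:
$Q = 56736$ ($Q = 32062 + 24674 = 56736$)
$\frac{-48440 + 20577}{Q} = \frac{-48440 + 20577}{56736} = \left(-27863\right) \frac{1}{56736} = - \frac{27863}{56736}$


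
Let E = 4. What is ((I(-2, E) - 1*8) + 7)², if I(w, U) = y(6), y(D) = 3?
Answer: 4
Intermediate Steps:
I(w, U) = 3
((I(-2, E) - 1*8) + 7)² = ((3 - 1*8) + 7)² = ((3 - 8) + 7)² = (-5 + 7)² = 2² = 4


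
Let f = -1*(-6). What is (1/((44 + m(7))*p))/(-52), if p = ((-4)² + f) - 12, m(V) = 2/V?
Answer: -7/161200 ≈ -4.3424e-5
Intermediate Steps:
f = 6
p = 10 (p = ((-4)² + 6) - 12 = (16 + 6) - 12 = 22 - 12 = 10)
(1/((44 + m(7))*p))/(-52) = (1/((44 + 2/7)*10))/(-52) = ((⅒)/(44 + 2*(⅐)))*(-1/52) = ((⅒)/(44 + 2/7))*(-1/52) = ((⅒)/(310/7))*(-1/52) = ((7/310)*(⅒))*(-1/52) = (7/3100)*(-1/52) = -7/161200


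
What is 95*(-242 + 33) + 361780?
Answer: 341925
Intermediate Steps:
95*(-242 + 33) + 361780 = 95*(-209) + 361780 = -19855 + 361780 = 341925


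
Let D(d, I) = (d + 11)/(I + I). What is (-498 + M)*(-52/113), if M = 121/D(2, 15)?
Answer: 11376/113 ≈ 100.67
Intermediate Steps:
D(d, I) = (11 + d)/(2*I) (D(d, I) = (11 + d)/((2*I)) = (11 + d)*(1/(2*I)) = (11 + d)/(2*I))
M = 3630/13 (M = 121/(((½)*(11 + 2)/15)) = 121/(((½)*(1/15)*13)) = 121/(13/30) = 121*(30/13) = 3630/13 ≈ 279.23)
(-498 + M)*(-52/113) = (-498 + 3630/13)*(-52/113) = -(-11376)/113 = -2844/13*(-52/113) = 11376/113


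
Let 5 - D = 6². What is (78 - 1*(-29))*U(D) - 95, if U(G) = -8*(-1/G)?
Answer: -3801/31 ≈ -122.61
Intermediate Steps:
D = -31 (D = 5 - 1*6² = 5 - 1*36 = 5 - 36 = -31)
U(G) = 8/G (U(G) = -(-8)/G = 8/G)
(78 - 1*(-29))*U(D) - 95 = (78 - 1*(-29))*(8/(-31)) - 95 = (78 + 29)*(8*(-1/31)) - 95 = 107*(-8/31) - 95 = -856/31 - 95 = -3801/31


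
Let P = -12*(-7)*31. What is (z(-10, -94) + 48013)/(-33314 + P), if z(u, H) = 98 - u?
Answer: -48121/30710 ≈ -1.5669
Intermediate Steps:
P = 2604 (P = 84*31 = 2604)
(z(-10, -94) + 48013)/(-33314 + P) = ((98 - 1*(-10)) + 48013)/(-33314 + 2604) = ((98 + 10) + 48013)/(-30710) = (108 + 48013)*(-1/30710) = 48121*(-1/30710) = -48121/30710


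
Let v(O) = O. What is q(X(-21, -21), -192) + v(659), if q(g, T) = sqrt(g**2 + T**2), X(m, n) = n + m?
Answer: 659 + 6*sqrt(1073) ≈ 855.54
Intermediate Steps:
X(m, n) = m + n
q(g, T) = sqrt(T**2 + g**2)
q(X(-21, -21), -192) + v(659) = sqrt((-192)**2 + (-21 - 21)**2) + 659 = sqrt(36864 + (-42)**2) + 659 = sqrt(36864 + 1764) + 659 = sqrt(38628) + 659 = 6*sqrt(1073) + 659 = 659 + 6*sqrt(1073)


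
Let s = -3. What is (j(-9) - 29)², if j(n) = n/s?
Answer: 676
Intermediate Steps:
j(n) = -n/3 (j(n) = n/(-3) = n*(-⅓) = -n/3)
(j(-9) - 29)² = (-⅓*(-9) - 29)² = (3 - 29)² = (-26)² = 676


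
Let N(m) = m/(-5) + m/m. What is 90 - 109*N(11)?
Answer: 1104/5 ≈ 220.80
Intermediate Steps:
N(m) = 1 - m/5 (N(m) = m*(-1/5) + 1 = -m/5 + 1 = 1 - m/5)
90 - 109*N(11) = 90 - 109*(1 - 1/5*11) = 90 - 109*(1 - 11/5) = 90 - 109*(-6/5) = 90 + 654/5 = 1104/5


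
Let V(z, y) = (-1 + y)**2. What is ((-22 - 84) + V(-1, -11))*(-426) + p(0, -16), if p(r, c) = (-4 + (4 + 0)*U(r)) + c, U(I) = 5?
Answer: -16188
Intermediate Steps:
p(r, c) = 16 + c (p(r, c) = (-4 + (4 + 0)*5) + c = (-4 + 4*5) + c = (-4 + 20) + c = 16 + c)
((-22 - 84) + V(-1, -11))*(-426) + p(0, -16) = ((-22 - 84) + (-1 - 11)**2)*(-426) + (16 - 16) = (-106 + (-12)**2)*(-426) + 0 = (-106 + 144)*(-426) + 0 = 38*(-426) + 0 = -16188 + 0 = -16188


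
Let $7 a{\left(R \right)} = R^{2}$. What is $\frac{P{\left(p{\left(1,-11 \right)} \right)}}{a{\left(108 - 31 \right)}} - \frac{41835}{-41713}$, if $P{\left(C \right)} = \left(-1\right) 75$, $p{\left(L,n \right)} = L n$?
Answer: $\frac{4615110}{5047273} \approx 0.91438$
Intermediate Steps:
$P{\left(C \right)} = -75$
$a{\left(R \right)} = \frac{R^{2}}{7}$
$\frac{P{\left(p{\left(1,-11 \right)} \right)}}{a{\left(108 - 31 \right)}} - \frac{41835}{-41713} = - \frac{75}{\frac{1}{7} \left(108 - 31\right)^{2}} - \frac{41835}{-41713} = - \frac{75}{\frac{1}{7} \cdot 77^{2}} - - \frac{41835}{41713} = - \frac{75}{\frac{1}{7} \cdot 5929} + \frac{41835}{41713} = - \frac{75}{847} + \frac{41835}{41713} = \frac{4615110}{5047273}$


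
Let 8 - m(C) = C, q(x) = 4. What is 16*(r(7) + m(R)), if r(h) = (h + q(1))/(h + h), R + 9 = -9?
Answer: 3000/7 ≈ 428.57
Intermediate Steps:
R = -18 (R = -9 - 9 = -18)
m(C) = 8 - C
r(h) = (4 + h)/(2*h) (r(h) = (h + 4)/(h + h) = (4 + h)/((2*h)) = (4 + h)*(1/(2*h)) = (4 + h)/(2*h))
16*(r(7) + m(R)) = 16*((1/2)*(4 + 7)/7 + (8 - 1*(-18))) = 16*((1/2)*(1/7)*11 + (8 + 18)) = 16*(11/14 + 26) = 16*(375/14) = 3000/7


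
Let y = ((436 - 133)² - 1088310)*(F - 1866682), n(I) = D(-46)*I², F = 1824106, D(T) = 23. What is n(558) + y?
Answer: 42434187948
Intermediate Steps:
n(I) = 23*I²
y = 42427026576 (y = ((436 - 133)² - 1088310)*(1824106 - 1866682) = (303² - 1088310)*(-42576) = (91809 - 1088310)*(-42576) = -996501*(-42576) = 42427026576)
n(558) + y = 23*558² + 42427026576 = 23*311364 + 42427026576 = 7161372 + 42427026576 = 42434187948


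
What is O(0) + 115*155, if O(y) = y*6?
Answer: 17825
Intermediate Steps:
O(y) = 6*y
O(0) + 115*155 = 6*0 + 115*155 = 0 + 17825 = 17825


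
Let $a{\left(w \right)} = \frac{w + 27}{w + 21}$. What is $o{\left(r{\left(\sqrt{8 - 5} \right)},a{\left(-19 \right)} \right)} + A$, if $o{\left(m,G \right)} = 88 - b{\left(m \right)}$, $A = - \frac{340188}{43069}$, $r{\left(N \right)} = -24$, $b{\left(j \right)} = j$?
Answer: $\frac{4483540}{43069} \approx 104.1$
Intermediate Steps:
$a{\left(w \right)} = \frac{27 + w}{21 + w}$
$A = - \frac{340188}{43069}$ ($A = \left(-340188\right) \frac{1}{43069} = - \frac{340188}{43069} \approx -7.8987$)
$o{\left(m,G \right)} = 88 - m$
$o{\left(r{\left(\sqrt{8 - 5} \right)},a{\left(-19 \right)} \right)} + A = \left(88 - -24\right) - \frac{340188}{43069} = \left(88 + 24\right) - \frac{340188}{43069} = 112 - \frac{340188}{43069} = \frac{4483540}{43069}$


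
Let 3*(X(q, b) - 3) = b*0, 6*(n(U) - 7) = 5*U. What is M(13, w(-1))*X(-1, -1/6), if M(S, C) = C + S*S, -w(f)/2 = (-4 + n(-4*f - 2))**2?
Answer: 1129/3 ≈ 376.33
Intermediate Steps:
n(U) = 7 + 5*U/6 (n(U) = 7 + (5*U)/6 = 7 + 5*U/6)
w(f) = -2*(4/3 - 10*f/3)**2 (w(f) = -2*(-4 + (7 + 5*(-4*f - 2)/6))**2 = -2*(-4 + (7 + 5*(-2 - 4*f)/6))**2 = -2*(-4 + (7 + (-5/3 - 10*f/3)))**2 = -2*(-4 + (16/3 - 10*f/3))**2 = -2*(4/3 - 10*f/3)**2)
X(q, b) = 3 (X(q, b) = 3 + (b*0)/3 = 3 + (1/3)*0 = 3 + 0 = 3)
M(S, C) = C + S**2
M(13, w(-1))*X(-1, -1/6) = (-8*(-2 + 5*(-1))**2/9 + 13**2)*3 = (-8*(-2 - 5)**2/9 + 169)*3 = (-8/9*(-7)**2 + 169)*3 = (-8/9*49 + 169)*3 = (-392/9 + 169)*3 = (1129/9)*3 = 1129/3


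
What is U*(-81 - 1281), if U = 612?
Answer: -833544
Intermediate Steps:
U*(-81 - 1281) = 612*(-81 - 1281) = 612*(-1362) = -833544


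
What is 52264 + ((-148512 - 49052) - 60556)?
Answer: -205856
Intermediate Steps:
52264 + ((-148512 - 49052) - 60556) = 52264 + (-197564 - 60556) = 52264 - 258120 = -205856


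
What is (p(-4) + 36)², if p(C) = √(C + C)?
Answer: 1288 + 144*I*√2 ≈ 1288.0 + 203.65*I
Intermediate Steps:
p(C) = √2*√C (p(C) = √(2*C) = √2*√C)
(p(-4) + 36)² = (√2*√(-4) + 36)² = (√2*(2*I) + 36)² = (2*I*√2 + 36)² = (36 + 2*I*√2)²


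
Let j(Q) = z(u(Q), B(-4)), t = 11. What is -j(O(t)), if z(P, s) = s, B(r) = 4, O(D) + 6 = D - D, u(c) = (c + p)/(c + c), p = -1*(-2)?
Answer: -4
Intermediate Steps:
p = 2
u(c) = (2 + c)/(2*c) (u(c) = (c + 2)/(c + c) = (2 + c)/((2*c)) = (2 + c)*(1/(2*c)) = (2 + c)/(2*c))
O(D) = -6 (O(D) = -6 + (D - D) = -6 + 0 = -6)
j(Q) = 4
-j(O(t)) = -1*4 = -4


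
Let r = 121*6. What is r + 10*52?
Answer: 1246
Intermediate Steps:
r = 726
r + 10*52 = 726 + 10*52 = 726 + 520 = 1246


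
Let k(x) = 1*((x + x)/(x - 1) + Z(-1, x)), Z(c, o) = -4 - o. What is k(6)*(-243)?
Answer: 9234/5 ≈ 1846.8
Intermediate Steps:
k(x) = -4 - x + 2*x/(-1 + x) (k(x) = 1*((x + x)/(x - 1) + (-4 - x)) = 1*((2*x)/(-1 + x) + (-4 - x)) = 1*(2*x/(-1 + x) + (-4 - x)) = 1*(-4 - x + 2*x/(-1 + x)) = -4 - x + 2*x/(-1 + x))
k(6)*(-243) = ((4 - 1*6 - 1*6**2)/(-1 + 6))*(-243) = ((4 - 6 - 1*36)/5)*(-243) = ((4 - 6 - 36)/5)*(-243) = ((1/5)*(-38))*(-243) = -38/5*(-243) = 9234/5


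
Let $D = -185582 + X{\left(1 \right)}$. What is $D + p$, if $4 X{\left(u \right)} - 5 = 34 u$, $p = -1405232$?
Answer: $- \frac{6363217}{4} \approx -1.5908 \cdot 10^{6}$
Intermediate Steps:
$X{\left(u \right)} = \frac{5}{4} + \frac{17 u}{2}$ ($X{\left(u \right)} = \frac{5}{4} + \frac{34 u}{4} = \frac{5}{4} + \frac{17 u}{2}$)
$D = - \frac{742289}{4}$ ($D = -185582 + \left(\frac{5}{4} + \frac{17}{2} \cdot 1\right) = -185582 + \left(\frac{5}{4} + \frac{17}{2}\right) = -185582 + \frac{39}{4} = - \frac{742289}{4} \approx -1.8557 \cdot 10^{5}$)
$D + p = - \frac{742289}{4} - 1405232 = - \frac{6363217}{4}$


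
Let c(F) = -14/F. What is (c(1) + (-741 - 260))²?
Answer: 1030225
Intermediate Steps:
(c(1) + (-741 - 260))² = (-14/1 + (-741 - 260))² = (-14*1 - 1001)² = (-14 - 1001)² = (-1015)² = 1030225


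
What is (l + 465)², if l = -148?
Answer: 100489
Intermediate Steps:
(l + 465)² = (-148 + 465)² = 317² = 100489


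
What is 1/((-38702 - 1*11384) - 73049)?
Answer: -1/123135 ≈ -8.1212e-6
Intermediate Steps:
1/((-38702 - 1*11384) - 73049) = 1/((-38702 - 11384) - 73049) = 1/(-50086 - 73049) = 1/(-123135) = -1/123135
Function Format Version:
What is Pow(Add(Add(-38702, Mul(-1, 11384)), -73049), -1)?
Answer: Rational(-1, 123135) ≈ -8.1212e-6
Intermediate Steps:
Pow(Add(Add(-38702, Mul(-1, 11384)), -73049), -1) = Pow(Add(Add(-38702, -11384), -73049), -1) = Pow(Add(-50086, -73049), -1) = Pow(-123135, -1) = Rational(-1, 123135)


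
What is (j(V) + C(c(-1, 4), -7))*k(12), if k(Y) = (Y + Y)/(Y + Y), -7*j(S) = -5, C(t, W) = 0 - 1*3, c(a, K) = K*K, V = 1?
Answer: -16/7 ≈ -2.2857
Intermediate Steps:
c(a, K) = K²
C(t, W) = -3 (C(t, W) = 0 - 3 = -3)
j(S) = 5/7 (j(S) = -⅐*(-5) = 5/7)
k(Y) = 1 (k(Y) = (2*Y)/((2*Y)) = (2*Y)*(1/(2*Y)) = 1)
(j(V) + C(c(-1, 4), -7))*k(12) = (5/7 - 3)*1 = -16/7*1 = -16/7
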